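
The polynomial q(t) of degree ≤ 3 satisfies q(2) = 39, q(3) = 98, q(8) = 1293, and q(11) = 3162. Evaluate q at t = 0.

5

Write q(t) = at^3 + bt^2 + ct + d. Substituting each data point gives a linear system:
  8a + 4b + 2c + d = 39
  27a + 9b + 3c + d = 98
  512a + 64b + 8c + d = 1293
  1331a + 121b + 11c + d = 3162
Solving the system yields a = 2, b = 4, c = 1, d = 5.
So q(t) = 2t³ + 4t² + t + 5.
Then q(0) = 5.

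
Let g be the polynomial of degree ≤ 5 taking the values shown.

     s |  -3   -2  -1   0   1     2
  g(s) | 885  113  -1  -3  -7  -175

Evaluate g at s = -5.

11627

Using the Lagrange interpolation formula with nodes -3, -2, -1, 0, 1, 2:
  L_0(s) = (s + 2)(s + 1)s(s - 1)(s - 2) / -120
  L_1(s) = (s + 3)(s + 1)s(s - 1)(s - 2) / 24
  L_2(s) = (s + 3)(s + 2)s(s - 1)(s - 2) / -12
  L_3(s) = (s + 3)(s + 2)(s + 1)(s - 1)(s - 2) / 12
  L_4(s) = (s + 3)(s + 2)(s + 1)s(s - 2) / -24
  L_5(s) = (s + 3)(s + 2)(s + 1)s(s - 1) / 120
Then g(s) = 885·L_0(s) + 113·L_1(s) - 1·L_2(s) - 3·L_3(s) - 7·L_4(s) - 175·L_5(s).
Expanding and collecting terms gives g(s) = -4s^5 - 2s^4 - 3s^3 + s^2 + 4s - 3.
Evaluating at s = -5: g(-5) = 11627.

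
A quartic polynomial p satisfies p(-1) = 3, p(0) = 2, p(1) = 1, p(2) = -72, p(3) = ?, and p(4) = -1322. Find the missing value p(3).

On equispaced nodes a degree-4 polynomial has vanishing fifth forward difference, so
  - p(-1) + 5·p(0) - 10·p(1) + 10·p(2) - 5·p(3) + p(4) = 0.
Substituting the known values and solving for p(3):
  -5·p(3) = 2045
  p(3) = -409.

-409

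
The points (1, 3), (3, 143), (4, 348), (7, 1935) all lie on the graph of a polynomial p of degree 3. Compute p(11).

Write p(u) = au^3 + bu^2 + cu + d. Substituting each data point gives a linear system:
  a + b + c + d = 3
  27a + 9b + 3c + d = 143
  64a + 16b + 4c + d = 348
  343a + 49b + 7c + d = 1935
Solving the system yields a = 6, b = -3, c = 4, d = -4.
So p(u) = 6u³ - 3u² + 4u - 4.
Then p(11) = 7663.

7663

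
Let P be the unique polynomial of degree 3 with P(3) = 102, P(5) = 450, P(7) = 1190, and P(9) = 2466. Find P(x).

Write P(x) = ax^3 + bx^2 + cx + d. Substituting each data point gives a linear system:
  27a + 9b + 3c + d = 102
  125a + 25b + 5c + d = 450
  343a + 49b + 7c + d = 1190
  729a + 81b + 9c + d = 2466
Solving the system yields a = 3, b = 4, c = -5, d = 0.
So P(x) = 3x³ + 4x² - 5x.
Check: P(3) = 102. ✓

P(x) = 3x^3 + 4x^2 - 5x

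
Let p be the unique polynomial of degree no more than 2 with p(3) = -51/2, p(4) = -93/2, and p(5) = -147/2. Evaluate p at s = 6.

-213/2

Forward differences of the values at s = 3, 4, 5:
  p  : -51/2  -93/2  -147/2
  Δ  : -21  -27
  Δ^2: -6
The second differences are constant, confirming degree 2.
Interpolating (Newton forward form) and evaluating at s = 6 gives p(6) = -213/2.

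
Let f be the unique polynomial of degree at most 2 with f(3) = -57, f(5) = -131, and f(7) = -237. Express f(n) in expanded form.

Using the Lagrange interpolation formula with nodes 3, 5, 7:
  L_0(n) = (n - 5)(n - 7) / 8
  L_1(n) = (n - 3)(n - 7) / -4
  L_2(n) = (n - 3)(n - 5) / 8
Then f(n) = -57·L_0(n) - 131·L_1(n) - 237·L_2(n).
Expanding and collecting terms gives f(n) = -4n² - 5n - 6.
Check: f(5) = -131. ✓

f(n) = -4n^2 - 5n - 6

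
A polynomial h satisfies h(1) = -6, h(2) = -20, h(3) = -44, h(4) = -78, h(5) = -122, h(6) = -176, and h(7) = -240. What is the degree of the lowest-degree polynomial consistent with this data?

2

Forward differences of the values at n = 1, 2, 3, 4, 5, 6, 7:
  h  : -6  -20  -44  -78  -122  -176  -240
  Δ  : -14  -24  -34  -44  -54  -64
  Δ^2: -10  -10  -10  -10  -10
  Δ^3: 0  0  0  0
  Δ^4: 0  0  0
  Δ^5: 0  0
  Δ^6: 0
The second differences are constant (-10) and nonzero, while all higher differences vanish, so the minimal degree is 2.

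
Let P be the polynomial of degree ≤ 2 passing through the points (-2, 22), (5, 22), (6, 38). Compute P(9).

110

Write P(u) = au^2 + bu + c. Substituting each data point gives a linear system:
  4a - 2b + c = 22
  25a + 5b + c = 22
  36a + 6b + c = 38
Solving the system yields a = 2, b = -6, c = 2.
So P(u) = 2u^2 - 6u + 2.
Then P(9) = 110.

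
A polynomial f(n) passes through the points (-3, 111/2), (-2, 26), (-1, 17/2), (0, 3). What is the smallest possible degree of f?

Forward differences of the values at n = -3, -2, -1, 0:
  f  : 111/2  26  17/2  3
  Δ  : -59/2  -35/2  -11/2
  Δ^2: 12  12
  Δ^3: 0
The second differences are constant (12) and nonzero, while all higher differences vanish, so the minimal degree is 2.

2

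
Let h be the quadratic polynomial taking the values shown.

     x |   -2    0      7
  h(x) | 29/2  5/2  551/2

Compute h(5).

295/2

Write h(x) = ax^2 + bx + c. Substituting each data point gives a linear system:
  4a - 2b + c = 29/2
  c = 5/2
  49a + 7b + c = 551/2
Solving the system yields a = 5, b = 4, c = 5/2.
So h(x) = 5x^2 + 4x + 5/2.
Then h(5) = 295/2.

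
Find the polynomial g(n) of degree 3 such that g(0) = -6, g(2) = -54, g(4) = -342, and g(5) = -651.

Write g(n) = an^3 + bn^2 + cn + d. Substituting each data point gives a linear system:
  d = -6
  8a + 4b + 2c + d = -54
  64a + 16b + 4c + d = -342
  125a + 25b + 5c + d = -651
Solving the system yields a = -5, b = 0, c = -4, d = -6.
So g(n) = -5n^3 - 4n - 6.
Check: g(4) = -342. ✓

g(n) = -5n^3 - 4n - 6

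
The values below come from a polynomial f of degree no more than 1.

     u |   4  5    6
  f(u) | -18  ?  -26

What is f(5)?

On equispaced nodes a degree-1 polynomial has vanishing second forward difference, so
  f(4) - 2·f(5) + f(6) = 0.
Substituting the known values and solving for f(5):
  -2·f(5) = 44
  f(5) = -22.

-22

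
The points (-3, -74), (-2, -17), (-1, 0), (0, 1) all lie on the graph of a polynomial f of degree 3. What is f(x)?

f(x) = 4x^3 + 4x^2 + x + 1

Write f(x) = ax^3 + bx^2 + cx + d. Substituting each data point gives a linear system:
  -27a + 9b - 3c + d = -74
  -8a + 4b - 2c + d = -17
  -a + b - c + d = 0
  d = 1
Solving the system yields a = 4, b = 4, c = 1, d = 1.
So f(x) = 4x³ + 4x² + x + 1.
Check: f(0) = 1. ✓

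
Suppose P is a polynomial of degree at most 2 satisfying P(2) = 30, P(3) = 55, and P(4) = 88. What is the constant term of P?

Write P(s) = as^2 + bs + c. Substituting each data point gives a linear system:
  4a + 2b + c = 30
  9a + 3b + c = 55
  16a + 4b + c = 88
Solving the system yields a = 4, b = 5, c = 4.
So P(s) = 4s^2 + 5s + 4.
The constant term is 4.

4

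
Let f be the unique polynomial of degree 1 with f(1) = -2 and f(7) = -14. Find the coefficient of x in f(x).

Write f(x) = ax + b. Substituting each data point gives a linear system:
  a + b = -2
  7a + b = -14
Solving the system yields a = -2, b = 0.
So f(x) = -2x.
The leading coefficient is -2.

-2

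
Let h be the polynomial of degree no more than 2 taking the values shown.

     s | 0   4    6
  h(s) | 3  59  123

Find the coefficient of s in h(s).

2

Write h(s) = as^2 + bs + c. Substituting each data point gives a linear system:
  c = 3
  16a + 4b + c = 59
  36a + 6b + c = 123
Solving the system yields a = 3, b = 2, c = 3.
So h(s) = 3s^2 + 2s + 3.
The coefficient of s is 2.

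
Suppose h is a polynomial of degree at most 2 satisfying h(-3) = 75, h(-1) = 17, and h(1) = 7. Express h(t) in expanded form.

Using the Lagrange interpolation formula with nodes -3, -1, 1:
  L_0(t) = (t + 1)(t - 1) / 8
  L_1(t) = (t + 3)(t - 1) / -4
  L_2(t) = (t + 3)(t + 1) / 8
Then h(t) = 75·L_0(t) + 17·L_1(t) + 7·L_2(t).
Expanding and collecting terms gives h(t) = 6t^2 - 5t + 6.
Check: h(-1) = 17. ✓

h(t) = 6t^2 - 5t + 6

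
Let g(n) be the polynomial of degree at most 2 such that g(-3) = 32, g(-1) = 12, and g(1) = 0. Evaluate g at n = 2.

Write g(n) = an^2 + bn + c. Substituting each data point gives a linear system:
  9a - 3b + c = 32
  a - b + c = 12
  a + b + c = 0
Solving the system yields a = 1, b = -6, c = 5.
So g(n) = n^2 - 6n + 5.
Then g(2) = -3.

-3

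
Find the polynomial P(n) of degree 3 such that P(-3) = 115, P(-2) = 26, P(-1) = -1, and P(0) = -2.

P(n) = -6n^3 - 5n^2 - 2

Write P(n) = an^3 + bn^2 + cn + d. Substituting each data point gives a linear system:
  -27a + 9b - 3c + d = 115
  -8a + 4b - 2c + d = 26
  -a + b - c + d = -1
  d = -2
Solving the system yields a = -6, b = -5, c = 0, d = -2.
So P(n) = -6n^3 - 5n^2 - 2.
Check: P(-2) = 26. ✓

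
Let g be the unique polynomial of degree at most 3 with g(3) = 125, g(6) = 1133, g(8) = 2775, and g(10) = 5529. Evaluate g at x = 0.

-1

Write g(x) = ax^3 + bx^2 + cx + d. Substituting each data point gives a linear system:
  27a + 9b + 3c + d = 125
  216a + 36b + 6c + d = 1133
  512a + 64b + 8c + d = 2775
  1000a + 100b + 10c + d = 5529
Solving the system yields a = 6, b = -5, c = 3, d = -1.
So g(x) = 6x^3 - 5x^2 + 3x - 1.
Then g(0) = -1.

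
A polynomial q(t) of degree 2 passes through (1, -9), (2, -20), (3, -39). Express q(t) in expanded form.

Using the Lagrange interpolation formula with nodes 1, 2, 3:
  L_0(t) = (t - 2)(t - 3) / 2
  L_1(t) = (t - 1)(t - 3) / -1
  L_2(t) = (t - 1)(t - 2) / 2
Then q(t) = -9·L_0(t) - 20·L_1(t) - 39·L_2(t).
Expanding and collecting terms gives q(t) = -4t^2 + t - 6.
Check: q(2) = -20. ✓

q(t) = -4t^2 + t - 6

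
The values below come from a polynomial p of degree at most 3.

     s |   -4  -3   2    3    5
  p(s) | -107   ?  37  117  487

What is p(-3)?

-33

The 4 known points determine the degree-3 polynomial uniquely.
Write p(s) = as^3 + bs^2 + cs + d. Substituting each data point gives a linear system:
  -64a + 16b - 4c + d = -107
  8a + 4b + 2c + d = 37
  27a + 9b + 3c + d = 117
  125a + 25b + 5c + d = 487
Solving the system yields a = 3, b = 5, c = -2, d = -3.
So p(s) = 3s^3 + 5s^2 - 2s - 3.
Then p(-3) = -33.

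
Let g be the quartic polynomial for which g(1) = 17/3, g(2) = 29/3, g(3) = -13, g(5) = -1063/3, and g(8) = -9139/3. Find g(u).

g(u) = -u^4 + 2u^3 - (1/3)u^2 + 6u - 1

Write g(u) = au^4 + bu^3 + cu^2 + du + e. Substituting each data point gives a linear system:
  a + b + c + d + e = 17/3
  16a + 8b + 4c + 2d + e = 29/3
  81a + 27b + 9c + 3d + e = -13
  625a + 125b + 25c + 5d + e = -1063/3
  4096a + 512b + 64c + 8d + e = -9139/3
Solving the system yields a = -1, b = 2, c = -1/3, d = 6, e = -1.
So g(u) = -u^4 + 2u^3 - (1/3)u^2 + 6u - 1.
Check: g(2) = 29/3. ✓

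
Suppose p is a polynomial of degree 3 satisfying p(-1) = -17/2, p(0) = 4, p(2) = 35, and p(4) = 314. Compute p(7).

Write p(t) = at^3 + bt^2 + ct + d. Substituting each data point gives a linear system:
  -a + b - c + d = -17/2
  d = 4
  8a + 4b + 2c + d = 35
  64a + 16b + 4c + d = 314
Solving the system yields a = 6, b = -5, c = 3/2, d = 4.
So p(t) = 6t³ - 5t² + (3/2)t + 4.
Then p(7) = 3655/2.

3655/2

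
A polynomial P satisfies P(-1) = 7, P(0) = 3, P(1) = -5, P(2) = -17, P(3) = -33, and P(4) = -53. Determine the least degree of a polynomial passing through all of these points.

2

Forward differences of the values at u = -1, 0, 1, 2, 3, 4:
  P  : 7  3  -5  -17  -33  -53
  Δ  : -4  -8  -12  -16  -20
  Δ^2: -4  -4  -4  -4
  Δ^3: 0  0  0
  Δ^4: 0  0
  Δ^5: 0
The second differences are constant (-4) and nonzero, while all higher differences vanish, so the minimal degree is 2.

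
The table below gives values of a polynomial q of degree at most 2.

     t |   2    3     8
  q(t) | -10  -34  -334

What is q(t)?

Write q(t) = at^2 + bt + c. Substituting each data point gives a linear system:
  4a + 2b + c = -10
  9a + 3b + c = -34
  64a + 8b + c = -334
Solving the system yields a = -6, b = 6, c = 2.
So q(t) = -6t^2 + 6t + 2.
Check: q(3) = -34. ✓

q(t) = -6t^2 + 6t + 2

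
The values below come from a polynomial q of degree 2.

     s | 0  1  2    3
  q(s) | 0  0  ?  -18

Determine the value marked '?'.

On equispaced nodes a degree-2 polynomial has vanishing third forward difference, so
  - q(0) + 3·q(1) - 3·q(2) + q(3) = 0.
Substituting the known values and solving for q(2):
  -3·q(2) = 18
  q(2) = -6.

-6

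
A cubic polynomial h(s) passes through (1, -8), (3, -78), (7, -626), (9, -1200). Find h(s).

h(s) = -s^3 - 6s^2 + 2s - 3

Using the Lagrange interpolation formula with nodes 1, 3, 7, 9:
  L_0(s) = (s - 3)(s - 7)(s - 9) / -96
  L_1(s) = (s - 1)(s - 7)(s - 9) / 48
  L_2(s) = (s - 1)(s - 3)(s - 9) / -48
  L_3(s) = (s - 1)(s - 3)(s - 7) / 96
Then h(s) = -8·L_0(s) - 78·L_1(s) - 626·L_2(s) - 1200·L_3(s).
Expanding and collecting terms gives h(s) = -s^3 - 6s^2 + 2s - 3.
Check: h(7) = -626. ✓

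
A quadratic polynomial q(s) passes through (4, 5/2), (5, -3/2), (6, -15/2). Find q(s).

Write q(s) = as^2 + bs + c. Substituting each data point gives a linear system:
  16a + 4b + c = 5/2
  25a + 5b + c = -3/2
  36a + 6b + c = -15/2
Solving the system yields a = -1, b = 5, c = -3/2.
So q(s) = -s^2 + 5s - 3/2.
Check: q(6) = -15/2. ✓

q(s) = -s^2 + 5s - 3/2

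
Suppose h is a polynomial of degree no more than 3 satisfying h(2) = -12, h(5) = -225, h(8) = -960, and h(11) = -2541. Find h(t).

Write h(t) = at^3 + bt^2 + ct + d. Substituting each data point gives a linear system:
  8a + 4b + 2c + d = -12
  125a + 25b + 5c + d = -225
  512a + 64b + 8c + d = -960
  1331a + 121b + 11c + d = -2541
Solving the system yields a = -2, b = 1, c = 0, d = 0.
So h(t) = -2t^3 + t^2.
Check: h(2) = -12. ✓

h(t) = -2t^3 + t^2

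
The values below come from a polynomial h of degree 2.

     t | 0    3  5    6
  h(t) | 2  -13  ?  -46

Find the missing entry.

-33

The 3 known points determine the degree-2 polynomial uniquely.
Write h(t) = at^2 + bt + c. Substituting each data point gives a linear system:
  c = 2
  9a + 3b + c = -13
  36a + 6b + c = -46
Solving the system yields a = -1, b = -2, c = 2.
So h(t) = -t^2 - 2t + 2.
Then h(5) = -33.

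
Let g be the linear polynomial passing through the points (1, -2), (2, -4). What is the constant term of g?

0

Write g(u) = au + b. Substituting each data point gives a linear system:
  a + b = -2
  2a + b = -4
Solving the system yields a = -2, b = 0.
So g(u) = -2u.
The constant term is 0.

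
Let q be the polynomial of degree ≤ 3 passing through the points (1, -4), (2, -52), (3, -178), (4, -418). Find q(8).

Using the Lagrange interpolation formula with nodes 1, 2, 3, 4:
  L_0(n) = (n - 2)(n - 3)(n - 4) / -6
  L_1(n) = (n - 1)(n - 3)(n - 4) / 2
  L_2(n) = (n - 1)(n - 2)(n - 4) / -2
  L_3(n) = (n - 1)(n - 2)(n - 3) / 6
Then q(n) = -4·L_0(n) - 52·L_1(n) - 178·L_2(n) - 418·L_3(n).
Expanding and collecting terms gives q(n) = -6n^3 - 3n^2 + 3n + 2.
Evaluating at n = 8: q(8) = -3238.

-3238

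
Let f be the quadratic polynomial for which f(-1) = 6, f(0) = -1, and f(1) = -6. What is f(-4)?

Write f(u) = au^2 + bu + c. Substituting each data point gives a linear system:
  a - b + c = 6
  c = -1
  a + b + c = -6
Solving the system yields a = 1, b = -6, c = -1.
So f(u) = u^2 - 6u - 1.
Then f(-4) = 39.

39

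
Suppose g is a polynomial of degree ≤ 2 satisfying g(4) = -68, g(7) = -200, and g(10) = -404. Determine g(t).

Using the Lagrange interpolation formula with nodes 4, 7, 10:
  L_0(t) = (t - 7)(t - 10) / 18
  L_1(t) = (t - 4)(t - 10) / -9
  L_2(t) = (t - 4)(t - 7) / 18
Then g(t) = -68·L_0(t) - 200·L_1(t) - 404·L_2(t).
Expanding and collecting terms gives g(t) = -4t^2 - 4.
Check: g(4) = -68. ✓

g(t) = -4t^2 - 4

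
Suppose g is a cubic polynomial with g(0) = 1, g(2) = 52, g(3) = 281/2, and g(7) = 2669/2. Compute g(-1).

Using the Lagrange interpolation formula with nodes 0, 2, 3, 7:
  L_0(t) = (t - 2)(t - 3)(t - 7) / -42
  L_1(t) = t(t - 3)(t - 7) / 10
  L_2(t) = t(t - 2)(t - 7) / -12
  L_3(t) = t(t - 2)(t - 3) / 140
Then g(t) = 1·L_0(t) + 52·L_1(t) + 281/2·L_2(t) + 2669/2·L_3(t).
Expanding and collecting terms gives g(t) = 3t³ + 6t² + (3/2)t + 1.
Evaluating at t = -1: g(-1) = 5/2.

5/2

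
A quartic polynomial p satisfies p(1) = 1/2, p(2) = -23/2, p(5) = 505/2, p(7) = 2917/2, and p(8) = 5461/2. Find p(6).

Write p(u) = au^4 + bu^3 + cu^2 + du + e. Substituting each data point gives a linear system:
  a + b + c + d + e = 1/2
  16a + 8b + 4c + 2d + e = -23/2
  625a + 125b + 25c + 5d + e = 505/2
  2401a + 343b + 49c + 7d + e = 2917/2
  4096a + 512b + 64c + 8d + e = 5461/2
Solving the system yields a = 1, b = -2, c = -6, d = 5, e = 5/2.
So p(u) = u⁴ - 2u³ - 6u² + 5u + 5/2.
Then p(6) = 1361/2.

1361/2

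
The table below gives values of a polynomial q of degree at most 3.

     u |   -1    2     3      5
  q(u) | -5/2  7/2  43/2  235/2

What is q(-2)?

-17/2

Using the Lagrange interpolation formula with nodes -1, 2, 3, 5:
  L_0(u) = (u - 2)(u - 3)(u - 5) / -72
  L_1(u) = (u + 1)(u - 3)(u - 5) / 9
  L_2(u) = (u + 1)(u - 2)(u - 5) / -8
  L_3(u) = (u + 1)(u - 2)(u - 3) / 36
Then q(u) = -5/2·L_0(u) + 7/2·L_1(u) + 43/2·L_2(u) + 235/2·L_3(u).
Expanding and collecting terms gives q(u) = u^3 - u - 5/2.
Evaluating at u = -2: q(-2) = -17/2.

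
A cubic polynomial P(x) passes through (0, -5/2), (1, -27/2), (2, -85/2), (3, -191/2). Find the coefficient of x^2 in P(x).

-6

Write P(x) = ax^3 + bx^2 + cx + d. Substituting each data point gives a linear system:
  d = -5/2
  a + b + c + d = -27/2
  8a + 4b + 2c + d = -85/2
  27a + 9b + 3c + d = -191/2
Solving the system yields a = -1, b = -6, c = -4, d = -5/2.
So P(x) = -x^3 - 6x^2 - 4x - 5/2.
The coefficient of x^2 is -6.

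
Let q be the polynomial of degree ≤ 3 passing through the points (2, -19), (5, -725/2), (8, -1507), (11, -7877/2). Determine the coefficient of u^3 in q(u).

Write q(u) = au^3 + bu^2 + cu + d. Substituting each data point gives a linear system:
  8a + 4b + 2c + d = -19
  125a + 25b + 5c + d = -725/2
  512a + 64b + 8c + d = -1507
  1331a + 121b + 11c + d = -7877/2
Solving the system yields a = -3, b = 1/2, c = -1, d = 5.
So q(u) = -3u³ + (1/2)u² - u + 5.
The leading coefficient is -3.

-3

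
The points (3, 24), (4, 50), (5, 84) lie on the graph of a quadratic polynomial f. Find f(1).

-4

Using the Lagrange interpolation formula with nodes 3, 4, 5:
  L_0(t) = (t - 4)(t - 5) / 2
  L_1(t) = (t - 3)(t - 5) / -1
  L_2(t) = (t - 3)(t - 4) / 2
Then f(t) = 24·L_0(t) + 50·L_1(t) + 84·L_2(t).
Expanding and collecting terms gives f(t) = 4t² - 2t - 6.
Evaluating at t = 1: f(1) = -4.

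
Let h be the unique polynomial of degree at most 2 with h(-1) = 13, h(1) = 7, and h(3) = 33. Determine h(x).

Using the Lagrange interpolation formula with nodes -1, 1, 3:
  L_0(x) = (x - 1)(x - 3) / 8
  L_1(x) = (x + 1)(x - 3) / -4
  L_2(x) = (x + 1)(x - 1) / 8
Then h(x) = 13·L_0(x) + 7·L_1(x) + 33·L_2(x).
Expanding and collecting terms gives h(x) = 4x^2 - 3x + 6.
Check: h(-1) = 13. ✓

h(x) = 4x^2 - 3x + 6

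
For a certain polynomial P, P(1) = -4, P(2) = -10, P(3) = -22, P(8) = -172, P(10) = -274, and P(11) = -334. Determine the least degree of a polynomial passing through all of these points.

2

Divided differences on the nodes 1, 2, 3, 8, 10, 11:
  order 0: -4  -10  -22  -172  -274  -334
  order 1: -6  -12  -30  -51  -60
  order 2: -3  -3  -3  -3
  order 3: 0  0  0
  order 4: 0  0
  order 5: 0
The order-2 divided differences are all -3 (nonzero) and every higher order vanishes, so the data lies on a polynomial of degree exactly 2.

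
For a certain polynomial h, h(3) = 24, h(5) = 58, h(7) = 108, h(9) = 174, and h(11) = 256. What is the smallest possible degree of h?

Forward differences of the values at n = 3, 5, 7, 9, 11:
  h  : 24  58  108  174  256
  Δ  : 34  50  66  82
  Δ^2: 16  16  16
  Δ^3: 0  0
  Δ^4: 0
The second differences are constant (16) and nonzero, while all higher differences vanish, so the minimal degree is 2.

2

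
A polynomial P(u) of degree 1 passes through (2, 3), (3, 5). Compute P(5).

9

Using the Lagrange interpolation formula with nodes 2, 3:
  L_0(u) = (u - 3) / -1
  L_1(u) = (u - 2) / 1
Then P(u) = 3·L_0(u) + 5·L_1(u).
Expanding and collecting terms gives P(u) = 2u - 1.
Evaluating at u = 5: P(5) = 9.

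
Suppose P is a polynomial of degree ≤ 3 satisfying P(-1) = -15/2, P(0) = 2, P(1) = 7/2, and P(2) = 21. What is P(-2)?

-49

Forward differences of the values at n = -1, 0, 1, 2:
  P  : -15/2  2  7/2  21
  Δ  : 19/2  3/2  35/2
  Δ^2: -8  16
  Δ^3: 24
The third differences are constant, confirming degree 3.
Interpolating (Newton forward form) and evaluating at n = -2 gives P(-2) = -49.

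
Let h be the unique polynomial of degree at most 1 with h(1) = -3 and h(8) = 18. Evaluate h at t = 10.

Write h(t) = at + b. Substituting each data point gives a linear system:
  a + b = -3
  8a + b = 18
Solving the system yields a = 3, b = -6.
So h(t) = 3t - 6.
Then h(10) = 24.

24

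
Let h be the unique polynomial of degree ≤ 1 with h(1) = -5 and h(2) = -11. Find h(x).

Write h(x) = ax + b. Substituting each data point gives a linear system:
  a + b = -5
  2a + b = -11
Solving the system yields a = -6, b = 1.
So h(x) = -6x + 1.
Check: h(1) = -5. ✓

h(x) = -6x + 1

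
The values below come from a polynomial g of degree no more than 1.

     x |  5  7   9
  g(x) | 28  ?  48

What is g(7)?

38

The 2 known points determine the degree-1 polynomial uniquely.
Write g(x) = ax + b. Substituting each data point gives a linear system:
  5a + b = 28
  9a + b = 48
Solving the system yields a = 5, b = 3.
So g(x) = 5x + 3.
Then g(7) = 38.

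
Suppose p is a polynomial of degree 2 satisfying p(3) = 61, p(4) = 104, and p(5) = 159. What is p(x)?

p(x) = 6x^2 + x + 4

Using the Lagrange interpolation formula with nodes 3, 4, 5:
  L_0(x) = (x - 4)(x - 5) / 2
  L_1(x) = (x - 3)(x - 5) / -1
  L_2(x) = (x - 3)(x - 4) / 2
Then p(x) = 61·L_0(x) + 104·L_1(x) + 159·L_2(x).
Expanding and collecting terms gives p(x) = 6x² + x + 4.
Check: p(5) = 159. ✓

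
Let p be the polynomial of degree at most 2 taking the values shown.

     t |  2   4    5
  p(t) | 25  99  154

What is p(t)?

p(t) = 6t^2 + t - 1

Write p(t) = at^2 + bt + c. Substituting each data point gives a linear system:
  4a + 2b + c = 25
  16a + 4b + c = 99
  25a + 5b + c = 154
Solving the system yields a = 6, b = 1, c = -1.
So p(t) = 6t^2 + t - 1.
Check: p(2) = 25. ✓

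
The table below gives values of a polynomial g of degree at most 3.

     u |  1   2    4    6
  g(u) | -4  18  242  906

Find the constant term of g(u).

Write g(u) = au^3 + bu^2 + cu + d. Substituting each data point gives a linear system:
  a + b + c + d = -4
  8a + 4b + 2c + d = 18
  64a + 16b + 4c + d = 242
  216a + 36b + 6c + d = 906
Solving the system yields a = 5, b = -5, c = 2, d = -6.
So g(u) = 5u^3 - 5u^2 + 2u - 6.
The constant term is -6.

-6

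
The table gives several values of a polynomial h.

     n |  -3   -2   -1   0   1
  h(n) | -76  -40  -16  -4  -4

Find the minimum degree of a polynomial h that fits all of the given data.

2

Forward differences of the values at n = -3, -2, -1, 0, 1:
  h  : -76  -40  -16  -4  -4
  Δ  : 36  24  12  0
  Δ^2: -12  -12  -12
  Δ^3: 0  0
  Δ^4: 0
The second differences are constant (-12) and nonzero, while all higher differences vanish, so the minimal degree is 2.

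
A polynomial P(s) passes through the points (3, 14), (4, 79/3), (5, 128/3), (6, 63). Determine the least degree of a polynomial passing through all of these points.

Forward differences of the values at s = 3, 4, 5, 6:
  P  : 14  79/3  128/3  63
  Δ  : 37/3  49/3  61/3
  Δ^2: 4  4
  Δ^3: 0
The second differences are constant (4) and nonzero, while all higher differences vanish, so the minimal degree is 2.

2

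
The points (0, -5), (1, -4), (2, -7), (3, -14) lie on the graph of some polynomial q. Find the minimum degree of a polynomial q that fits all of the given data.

Forward differences of the values at s = 0, 1, 2, 3:
  q  : -5  -4  -7  -14
  Δ  : 1  -3  -7
  Δ^2: -4  -4
  Δ^3: 0
The second differences are constant (-4) and nonzero, while all higher differences vanish, so the minimal degree is 2.

2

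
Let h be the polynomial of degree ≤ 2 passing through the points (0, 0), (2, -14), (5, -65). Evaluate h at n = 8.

Using the Lagrange interpolation formula with nodes 0, 2, 5:
  L_0(n) = (n - 2)(n - 5) / 10
  L_1(n) = n(n - 5) / -6
  L_2(n) = n(n - 2) / 15
Then h(n) = 0·L_0(n) - 14·L_1(n) - 65·L_2(n).
Expanding and collecting terms gives h(n) = -2n² - 3n.
Evaluating at n = 8: h(8) = -152.

-152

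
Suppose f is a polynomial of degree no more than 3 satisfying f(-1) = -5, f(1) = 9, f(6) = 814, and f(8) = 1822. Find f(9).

2545

Write f(n) = an^3 + bn^2 + cn + d. Substituting each data point gives a linear system:
  -a + b - c + d = -5
  a + b + c + d = 9
  216a + 36b + 6c + d = 814
  512a + 64b + 8c + d = 1822
Solving the system yields a = 3, b = 4, c = 4, d = -2.
So f(n) = 3n^3 + 4n^2 + 4n - 2.
Then f(9) = 2545.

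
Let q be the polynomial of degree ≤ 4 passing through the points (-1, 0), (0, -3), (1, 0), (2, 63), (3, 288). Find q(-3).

48

Forward differences of the values at x = -1, 0, 1, 2, 3:
  q  : 0  -3  0  63  288
  Δ  : -3  3  63  225
  Δ^2: 6  60  162
  Δ^3: 54  102
  Δ^4: 48
The fourth differences are constant, confirming degree 4.
Interpolating (Newton forward form) and evaluating at x = -3 gives q(-3) = 48.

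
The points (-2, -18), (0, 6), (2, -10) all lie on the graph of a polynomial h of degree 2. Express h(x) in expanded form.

Write h(x) = ax^2 + bx + c. Substituting each data point gives a linear system:
  4a - 2b + c = -18
  c = 6
  4a + 2b + c = -10
Solving the system yields a = -5, b = 2, c = 6.
So h(x) = -5x² + 2x + 6.
Check: h(2) = -10. ✓

h(x) = -5x^2 + 2x + 6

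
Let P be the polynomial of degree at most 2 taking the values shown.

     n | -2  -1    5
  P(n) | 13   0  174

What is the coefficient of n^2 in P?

Write P(n) = an^2 + bn + c. Substituting each data point gives a linear system:
  4a - 2b + c = 13
  a - b + c = 0
  25a + 5b + c = 174
Solving the system yields a = 6, b = 5, c = -1.
So P(n) = 6n² + 5n - 1.
The leading coefficient is 6.

6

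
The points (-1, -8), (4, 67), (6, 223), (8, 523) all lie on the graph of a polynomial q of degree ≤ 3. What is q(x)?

Write q(x) = ax^3 + bx^2 + cx + d. Substituting each data point gives a linear system:
  -a + b - c + d = -8
  64a + 16b + 4c + d = 67
  216a + 36b + 6c + d = 223
  512a + 64b + 8c + d = 523
Solving the system yields a = 1, b = 0, c = 2, d = -5.
So q(x) = x^3 + 2x - 5.
Check: q(8) = 523. ✓

q(x) = x^3 + 2x - 5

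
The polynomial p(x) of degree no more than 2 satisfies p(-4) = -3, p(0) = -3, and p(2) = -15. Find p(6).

Using the Lagrange interpolation formula with nodes -4, 0, 2:
  L_0(x) = x(x - 2) / 24
  L_1(x) = (x + 4)(x - 2) / -8
  L_2(x) = (x + 4)x / 12
Then p(x) = -3·L_0(x) - 3·L_1(x) - 15·L_2(x).
Expanding and collecting terms gives p(x) = -x² - 4x - 3.
Evaluating at x = 6: p(6) = -63.

-63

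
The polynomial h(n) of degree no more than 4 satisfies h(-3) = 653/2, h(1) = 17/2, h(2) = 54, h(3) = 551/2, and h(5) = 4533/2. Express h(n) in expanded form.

Using the Lagrange interpolation formula with nodes -3, 1, 2, 3, 5:
  L_0(n) = (n - 1)(n - 2)(n - 3)(n - 5) / 960
  L_1(n) = (n + 3)(n - 2)(n - 3)(n - 5) / -32
  L_2(n) = (n + 3)(n - 1)(n - 3)(n - 5) / 15
  L_3(n) = (n + 3)(n - 1)(n - 2)(n - 5) / -24
  L_4(n) = (n + 3)(n - 1)(n - 2)(n - 3) / 192
Then h(n) = 653/2·L_0(n) + 17/2·L_1(n) + 54·L_2(n) + 551/2·L_3(n) + 4533/2·L_4(n).
Expanding and collecting terms gives h(n) = 4n^4 - (3/2)n^3 - 3n^2 + 5n + 4.
Check: h(-3) = 653/2. ✓

h(n) = 4n^4 - (3/2)n^3 - 3n^2 + 5n + 4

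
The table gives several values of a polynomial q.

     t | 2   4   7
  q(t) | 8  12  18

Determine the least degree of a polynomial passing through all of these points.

Divided differences on the nodes 2, 4, 7:
  order 0: 8  12  18
  order 1: 2  2
  order 2: 0
The order-1 divided differences are all 2 (nonzero) and every higher order vanishes, so the data lies on a polynomial of degree exactly 1.

1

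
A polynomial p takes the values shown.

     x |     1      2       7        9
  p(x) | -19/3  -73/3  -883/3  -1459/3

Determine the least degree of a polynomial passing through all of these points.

Divided differences on the nodes 1, 2, 7, 9:
  order 0: -19/3  -73/3  -883/3  -1459/3
  order 1: -18  -54  -96
  order 2: -6  -6
  order 3: 0
The order-2 divided differences are all -6 (nonzero) and every higher order vanishes, so the data lies on a polynomial of degree exactly 2.

2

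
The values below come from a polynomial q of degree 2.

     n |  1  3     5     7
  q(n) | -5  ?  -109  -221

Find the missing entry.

The 3 known points determine the degree-2 polynomial uniquely.
Write q(n) = an^2 + bn + c. Substituting each data point gives a linear system:
  a + b + c = -5
  25a + 5b + c = -109
  49a + 7b + c = -221
Solving the system yields a = -5, b = 4, c = -4.
So q(n) = -5n² + 4n - 4.
Then q(3) = -37.

-37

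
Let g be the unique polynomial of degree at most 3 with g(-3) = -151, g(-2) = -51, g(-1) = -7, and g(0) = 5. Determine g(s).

g(s) = 4s^3 - 4s^2 + 4s + 5

Using the Lagrange interpolation formula with nodes -3, -2, -1, 0:
  L_0(s) = (s + 2)(s + 1)s / -6
  L_1(s) = (s + 3)(s + 1)s / 2
  L_2(s) = (s + 3)(s + 2)s / -2
  L_3(s) = (s + 3)(s + 2)(s + 1) / 6
Then g(s) = -151·L_0(s) - 51·L_1(s) - 7·L_2(s) + 5·L_3(s).
Expanding and collecting terms gives g(s) = 4s^3 - 4s^2 + 4s + 5.
Check: g(0) = 5. ✓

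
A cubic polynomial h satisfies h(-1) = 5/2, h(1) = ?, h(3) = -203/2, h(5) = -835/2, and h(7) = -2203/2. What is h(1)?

The 4 known points determine the degree-3 polynomial uniquely.
Write h(n) = an^3 + bn^2 + cn + d. Substituting each data point gives a linear system:
  -a + b - c + d = 5/2
  27a + 9b + 3c + d = -203/2
  125a + 25b + 5c + d = -835/2
  343a + 49b + 7c + d = -2203/2
Solving the system yields a = -3, b = -1, c = -3, d = -5/2.
So h(n) = -3n^3 - n^2 - 3n - 5/2.
Then h(1) = -19/2.

-19/2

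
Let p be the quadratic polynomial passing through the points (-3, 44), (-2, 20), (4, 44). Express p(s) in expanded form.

p(s) = 4s^2 - 4s - 4

Using the Lagrange interpolation formula with nodes -3, -2, 4:
  L_0(s) = (s + 2)(s - 4) / 7
  L_1(s) = (s + 3)(s - 4) / -6
  L_2(s) = (s + 3)(s + 2) / 42
Then p(s) = 44·L_0(s) + 20·L_1(s) + 44·L_2(s).
Expanding and collecting terms gives p(s) = 4s² - 4s - 4.
Check: p(4) = 44. ✓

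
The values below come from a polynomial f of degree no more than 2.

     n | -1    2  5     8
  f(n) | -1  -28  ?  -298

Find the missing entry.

-127

The 3 known points determine the degree-2 polynomial uniquely.
Write f(n) = an^2 + bn + c. Substituting each data point gives a linear system:
  a - b + c = -1
  4a + 2b + c = -28
  64a + 8b + c = -298
Solving the system yields a = -4, b = -5, c = -2.
So f(n) = -4n² - 5n - 2.
Then f(5) = -127.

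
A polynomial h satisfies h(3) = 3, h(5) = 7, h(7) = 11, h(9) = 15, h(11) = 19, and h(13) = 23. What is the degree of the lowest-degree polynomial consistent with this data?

1

Forward differences of the values at u = 3, 5, 7, 9, 11, 13:
  h  : 3  7  11  15  19  23
  Δ  : 4  4  4  4  4
  Δ^2: 0  0  0  0
  Δ^3: 0  0  0
  Δ^4: 0  0
  Δ^5: 0
The first differences are constant (4) and nonzero, while all higher differences vanish, so the minimal degree is 1.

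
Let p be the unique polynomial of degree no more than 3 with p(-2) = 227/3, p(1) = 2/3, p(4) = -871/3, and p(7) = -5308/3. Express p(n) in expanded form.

Write p(n) = an^3 + bn^2 + cn + d. Substituting each data point gives a linear system:
  -8a + 4b - 2c + d = 227/3
  a + b + c + d = 2/3
  64a + 16b + 4c + d = -871/3
  343a + 49b + 7c + d = -5308/3
Solving the system yields a = -6, b = 6, c = -1, d = 5/3.
So p(n) = -6n^3 + 6n^2 - n + 5/3.
Check: p(4) = -871/3. ✓

p(n) = -6n^3 + 6n^2 - n + 5/3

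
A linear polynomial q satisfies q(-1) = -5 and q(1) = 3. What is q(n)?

Write q(n) = an + b. Substituting each data point gives a linear system:
  -a + b = -5
  a + b = 3
Solving the system yields a = 4, b = -1.
So q(n) = 4n - 1.
Check: q(-1) = -5. ✓

q(n) = 4n - 1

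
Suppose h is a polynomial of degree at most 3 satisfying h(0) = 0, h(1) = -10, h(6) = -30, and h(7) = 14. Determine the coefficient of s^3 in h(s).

1

Write h(s) = as^3 + bs^2 + cs + d. Substituting each data point gives a linear system:
  d = 0
  a + b + c + d = -10
  216a + 36b + 6c + d = -30
  343a + 49b + 7c + d = 14
Solving the system yields a = 1, b = -6, c = -5, d = 0.
So h(s) = s^3 - 6s^2 - 5s.
The leading coefficient is 1.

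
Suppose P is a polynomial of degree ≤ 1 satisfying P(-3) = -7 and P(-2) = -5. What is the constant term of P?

Write P(x) = ax + b. Substituting each data point gives a linear system:
  -3a + b = -7
  -2a + b = -5
Solving the system yields a = 2, b = -1.
So P(x) = 2x - 1.
The constant term is -1.

-1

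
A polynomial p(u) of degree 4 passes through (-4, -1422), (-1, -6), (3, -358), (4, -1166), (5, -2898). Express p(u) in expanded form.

Write p(u) = au^4 + bu^3 + cu^2 + du + e. Substituting each data point gives a linear system:
  256a - 64b + 16c - 4d + e = -1422
  a - b + c - d + e = -6
  81a + 27b + 9c + 3d + e = -358
  256a + 64b + 16c + 4d + e = -1166
  625a + 125b + 25c + 5d + e = -2898
Solving the system yields a = -5, b = 2, c = -1, d = 0, e = 2.
So p(u) = -5u⁴ + 2u³ - u² + 2.
Check: p(5) = -2898. ✓

p(u) = -5u^4 + 2u^3 - u^2 + 2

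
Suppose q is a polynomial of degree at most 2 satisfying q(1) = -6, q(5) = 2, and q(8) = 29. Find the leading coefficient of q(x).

1

Write q(x) = ax^2 + bx + c. Substituting each data point gives a linear system:
  a + b + c = -6
  25a + 5b + c = 2
  64a + 8b + c = 29
Solving the system yields a = 1, b = -4, c = -3.
So q(x) = x² - 4x - 3.
The leading coefficient is 1.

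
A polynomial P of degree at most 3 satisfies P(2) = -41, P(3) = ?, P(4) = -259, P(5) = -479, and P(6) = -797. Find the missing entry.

-119

On equispaced nodes a degree-3 polynomial has vanishing fourth forward difference, so
  P(2) - 4·P(3) + 6·P(4) - 4·P(5) + P(6) = 0.
Substituting the known values and solving for P(3):
  -4·P(3) = 476
  P(3) = -119.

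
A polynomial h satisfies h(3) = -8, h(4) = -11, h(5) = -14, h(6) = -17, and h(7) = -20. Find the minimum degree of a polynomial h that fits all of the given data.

1

Forward differences of the values at u = 3, 4, 5, 6, 7:
  h  : -8  -11  -14  -17  -20
  Δ  : -3  -3  -3  -3
  Δ^2: 0  0  0
  Δ^3: 0  0
  Δ^4: 0
The first differences are constant (-3) and nonzero, while all higher differences vanish, so the minimal degree is 1.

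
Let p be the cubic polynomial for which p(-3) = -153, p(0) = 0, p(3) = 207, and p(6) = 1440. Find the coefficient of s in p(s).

6

Write p(s) = as^3 + bs^2 + cs + d. Substituting each data point gives a linear system:
  -27a + 9b - 3c + d = -153
  d = 0
  27a + 9b + 3c + d = 207
  216a + 36b + 6c + d = 1440
Solving the system yields a = 6, b = 3, c = 6, d = 0.
So p(s) = 6s^3 + 3s^2 + 6s.
The coefficient of s is 6.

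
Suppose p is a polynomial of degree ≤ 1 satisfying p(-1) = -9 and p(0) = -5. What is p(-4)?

-21

Using the Lagrange interpolation formula with nodes -1, 0:
  L_0(n) = n / -1
  L_1(n) = (n + 1) / 1
Then p(n) = -9·L_0(n) - 5·L_1(n).
Expanding and collecting terms gives p(n) = 4n - 5.
Evaluating at n = -4: p(-4) = -21.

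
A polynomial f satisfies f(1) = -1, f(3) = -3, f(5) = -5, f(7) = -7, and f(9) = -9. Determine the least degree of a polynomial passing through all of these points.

1

Forward differences of the values at s = 1, 3, 5, 7, 9:
  f  : -1  -3  -5  -7  -9
  Δ  : -2  -2  -2  -2
  Δ^2: 0  0  0
  Δ^3: 0  0
  Δ^4: 0
The first differences are constant (-2) and nonzero, while all higher differences vanish, so the minimal degree is 1.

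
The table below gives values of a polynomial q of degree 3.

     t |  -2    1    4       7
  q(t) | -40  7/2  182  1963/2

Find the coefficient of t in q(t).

Write q(t) = at^3 + bt^2 + ct + d. Substituting each data point gives a linear system:
  -8a + 4b - 2c + d = -40
  a + b + c + d = 7/2
  64a + 16b + 4c + d = 182
  343a + 49b + 7c + d = 1963/2
Solving the system yields a = 3, b = -3/2, c = 4, d = -2.
So q(t) = 3t³ - (3/2)t² + 4t - 2.
The coefficient of t is 4.

4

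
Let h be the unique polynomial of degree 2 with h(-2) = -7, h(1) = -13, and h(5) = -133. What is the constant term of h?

-3

Write h(n) = an^2 + bn + c. Substituting each data point gives a linear system:
  4a - 2b + c = -7
  a + b + c = -13
  25a + 5b + c = -133
Solving the system yields a = -4, b = -6, c = -3.
So h(n) = -4n² - 6n - 3.
The constant term is -3.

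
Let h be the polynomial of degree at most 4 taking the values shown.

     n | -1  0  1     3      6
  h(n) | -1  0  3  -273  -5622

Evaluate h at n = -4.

-1372

Write h(n) = an^4 + bn^3 + cn^2 + dn + e. Substituting each data point gives a linear system:
  a - b + c - d + e = -1
  e = 0
  a + b + c + d + e = 3
  81a + 27b + 9c + 3d + e = -273
  1296a + 216b + 36c + 6d + e = -5622
Solving the system yields a = -5, b = 3, c = 6, d = -1, e = 0.
So h(n) = -5n^4 + 3n^3 + 6n^2 - n.
Then h(-4) = -1372.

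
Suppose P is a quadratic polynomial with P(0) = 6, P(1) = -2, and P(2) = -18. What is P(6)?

Using the Lagrange interpolation formula with nodes 0, 1, 2:
  L_0(n) = (n - 1)(n - 2) / 2
  L_1(n) = n(n - 2) / -1
  L_2(n) = n(n - 1) / 2
Then P(n) = 6·L_0(n) - 2·L_1(n) - 18·L_2(n).
Expanding and collecting terms gives P(n) = -4n^2 - 4n + 6.
Evaluating at n = 6: P(6) = -162.

-162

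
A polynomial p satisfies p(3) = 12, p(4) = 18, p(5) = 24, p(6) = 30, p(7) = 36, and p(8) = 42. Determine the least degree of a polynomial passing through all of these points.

Forward differences of the values at u = 3, 4, 5, 6, 7, 8:
  p  : 12  18  24  30  36  42
  Δ  : 6  6  6  6  6
  Δ^2: 0  0  0  0
  Δ^3: 0  0  0
  Δ^4: 0  0
  Δ^5: 0
The first differences are constant (6) and nonzero, while all higher differences vanish, so the minimal degree is 1.

1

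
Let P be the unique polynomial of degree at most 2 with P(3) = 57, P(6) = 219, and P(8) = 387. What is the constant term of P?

Write P(t) = at^2 + bt + c. Substituting each data point gives a linear system:
  9a + 3b + c = 57
  36a + 6b + c = 219
  64a + 8b + c = 387
Solving the system yields a = 6, b = 0, c = 3.
So P(t) = 6t^2 + 3.
The constant term is 3.

3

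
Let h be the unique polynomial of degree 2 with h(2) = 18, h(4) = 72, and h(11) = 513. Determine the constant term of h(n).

-4

Write h(n) = an^2 + bn + c. Substituting each data point gives a linear system:
  4a + 2b + c = 18
  16a + 4b + c = 72
  121a + 11b + c = 513
Solving the system yields a = 4, b = 3, c = -4.
So h(n) = 4n² + 3n - 4.
The constant term is -4.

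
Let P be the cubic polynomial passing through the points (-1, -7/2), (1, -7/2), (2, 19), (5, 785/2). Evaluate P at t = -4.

Using the Lagrange interpolation formula with nodes -1, 1, 2, 5:
  L_0(t) = (t - 1)(t - 2)(t - 5) / -36
  L_1(t) = (t + 1)(t - 2)(t - 5) / 8
  L_2(t) = (t + 1)(t - 1)(t - 5) / -9
  L_3(t) = (t + 1)(t - 1)(t - 2) / 72
Then P(t) = -7/2·L_0(t) - 7/2·L_1(t) + 19·L_2(t) + 785/2·L_3(t).
Expanding and collecting terms gives P(t) = 3t³ + (3/2)t² - 3t - 5.
Evaluating at t = -4: P(-4) = -161.

-161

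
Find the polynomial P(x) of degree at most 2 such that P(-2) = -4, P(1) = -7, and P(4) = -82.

P(x) = -4x^2 - 5x + 2

Write P(x) = ax^2 + bx + c. Substituting each data point gives a linear system:
  4a - 2b + c = -4
  a + b + c = -7
  16a + 4b + c = -82
Solving the system yields a = -4, b = -5, c = 2.
So P(x) = -4x² - 5x + 2.
Check: P(1) = -7. ✓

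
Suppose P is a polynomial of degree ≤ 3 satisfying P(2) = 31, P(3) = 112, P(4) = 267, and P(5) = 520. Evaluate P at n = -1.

-8

Forward differences of the values at n = 2, 3, 4, 5:
  P  : 31  112  267  520
  Δ  : 81  155  253
  Δ^2: 74  98
  Δ^3: 24
The third differences are constant, confirming degree 3.
Interpolating (Newton forward form) and evaluating at n = -1 gives P(-1) = -8.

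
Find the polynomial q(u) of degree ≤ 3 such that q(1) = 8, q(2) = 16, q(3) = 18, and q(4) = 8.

q(u) = -u^3 + 3u^2 + 6u

Write q(u) = au^3 + bu^2 + cu + d. Substituting each data point gives a linear system:
  a + b + c + d = 8
  8a + 4b + 2c + d = 16
  27a + 9b + 3c + d = 18
  64a + 16b + 4c + d = 8
Solving the system yields a = -1, b = 3, c = 6, d = 0.
So q(u) = -u^3 + 3u^2 + 6u.
Check: q(4) = 8. ✓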